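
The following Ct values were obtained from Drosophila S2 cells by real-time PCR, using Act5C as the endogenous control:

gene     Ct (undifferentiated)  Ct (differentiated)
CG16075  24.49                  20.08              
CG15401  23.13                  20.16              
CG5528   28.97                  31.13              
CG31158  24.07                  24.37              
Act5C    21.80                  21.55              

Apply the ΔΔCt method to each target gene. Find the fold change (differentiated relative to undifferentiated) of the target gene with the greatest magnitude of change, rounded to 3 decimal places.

17.877

CG16075: ΔΔCt = (20.08−21.55) − (24.49−21.80) = -1.47 − 2.69 = -4.16; fold change = 2^4.16 = 17.877
CG15401: ΔΔCt = (20.16−21.55) − (23.13−21.80) = -1.39 − 1.33 = -2.72; fold change = 2^2.72 = 6.589
CG5528: ΔΔCt = (31.13−21.55) − (28.97−21.80) = 9.58 − 7.17 = 2.41; fold change = 2^-2.41 = 0.188
CG31158: ΔΔCt = (24.37−21.55) − (24.07−21.80) = 2.82 − 2.27 = 0.55; fold change = 2^-0.55 = 0.683
CG16075 has the largest |ΔΔCt| = 4.16.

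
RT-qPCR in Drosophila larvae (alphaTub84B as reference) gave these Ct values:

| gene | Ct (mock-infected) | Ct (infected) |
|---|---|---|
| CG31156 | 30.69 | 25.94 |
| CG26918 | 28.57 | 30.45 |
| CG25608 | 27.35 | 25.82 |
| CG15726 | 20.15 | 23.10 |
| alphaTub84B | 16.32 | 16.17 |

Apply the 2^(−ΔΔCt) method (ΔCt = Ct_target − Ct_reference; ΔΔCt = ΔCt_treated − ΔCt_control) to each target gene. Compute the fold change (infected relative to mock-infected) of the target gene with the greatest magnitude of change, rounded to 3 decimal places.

24.251

CG31156: ΔΔCt = (25.94−16.17) − (30.69−16.32) = 9.77 − 14.37 = -4.60; fold change = 2^4.60 = 24.251
CG26918: ΔΔCt = (30.45−16.17) − (28.57−16.32) = 14.28 − 12.25 = 2.03; fold change = 2^-2.03 = 0.245
CG25608: ΔΔCt = (25.82−16.17) − (27.35−16.32) = 9.65 − 11.03 = -1.38; fold change = 2^1.38 = 2.603
CG15726: ΔΔCt = (23.10−16.17) − (20.15−16.32) = 6.93 − 3.83 = 3.10; fold change = 2^-3.10 = 0.117
CG31156 has the largest |ΔΔCt| = 4.60.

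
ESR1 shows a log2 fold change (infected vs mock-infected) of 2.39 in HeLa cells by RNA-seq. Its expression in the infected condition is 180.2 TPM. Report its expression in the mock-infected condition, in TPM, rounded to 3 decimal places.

Fold change = 2^(2.39) = 5.2416
mock-infected expression = 180.2 / 5.2416 = 34.379

34.379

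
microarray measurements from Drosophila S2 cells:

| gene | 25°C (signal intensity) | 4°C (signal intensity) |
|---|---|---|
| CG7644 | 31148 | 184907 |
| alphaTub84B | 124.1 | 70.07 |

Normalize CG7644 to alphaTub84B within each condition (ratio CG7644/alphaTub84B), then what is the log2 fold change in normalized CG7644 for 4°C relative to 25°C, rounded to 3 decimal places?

CG7644/alphaTub84B (25°C) = 31148 / 124.1 = 250.99
CG7644/alphaTub84B (4°C) = 184907 / 70.07 = 2638.9
Fold change = 2638.9 / 250.99 = 10.5139
log2(10.5139) = 3.3942

3.394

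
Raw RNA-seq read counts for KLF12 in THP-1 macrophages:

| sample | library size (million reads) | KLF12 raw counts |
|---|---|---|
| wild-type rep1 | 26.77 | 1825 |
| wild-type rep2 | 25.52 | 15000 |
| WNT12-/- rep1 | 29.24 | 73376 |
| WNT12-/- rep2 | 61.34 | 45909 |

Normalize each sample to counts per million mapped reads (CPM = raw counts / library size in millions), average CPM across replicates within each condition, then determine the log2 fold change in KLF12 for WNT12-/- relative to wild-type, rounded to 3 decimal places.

CPM(wild-type rep1) = 1825 / 26.77 = 68.1733
CPM(wild-type rep2) = 15000 / 25.52 = 587.7743
CPM(WNT12-/- rep1) = 73376 / 29.24 = 2509.4391
CPM(WNT12-/- rep2) = 45909 / 61.34 = 748.4350
mean CPM(wild-type) = 327.9738; mean CPM(WNT12-/-) = 1628.9370
Fold change = 1628.9370 / 327.9738 = 4.96667
log2(4.96667) = 2.3123

2.312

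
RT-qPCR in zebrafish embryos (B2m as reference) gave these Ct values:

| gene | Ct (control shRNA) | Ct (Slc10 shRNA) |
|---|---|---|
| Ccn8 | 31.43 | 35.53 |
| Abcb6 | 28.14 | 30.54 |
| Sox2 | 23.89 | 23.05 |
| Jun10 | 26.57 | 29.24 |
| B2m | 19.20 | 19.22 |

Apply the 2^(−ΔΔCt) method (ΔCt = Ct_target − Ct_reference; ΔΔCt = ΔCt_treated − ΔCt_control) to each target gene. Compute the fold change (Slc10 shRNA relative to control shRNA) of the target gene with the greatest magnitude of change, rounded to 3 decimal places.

Ccn8: ΔΔCt = (35.53−19.22) − (31.43−19.20) = 16.31 − 12.23 = 4.08; fold change = 2^-4.08 = 0.059
Abcb6: ΔΔCt = (30.54−19.22) − (28.14−19.20) = 11.32 − 8.94 = 2.38; fold change = 2^-2.38 = 0.192
Sox2: ΔΔCt = (23.05−19.22) − (23.89−19.20) = 3.83 − 4.69 = -0.86; fold change = 2^0.86 = 1.815
Jun10: ΔΔCt = (29.24−19.22) − (26.57−19.20) = 10.02 − 7.37 = 2.65; fold change = 2^-2.65 = 0.159
Ccn8 has the largest |ΔΔCt| = 4.08.

0.059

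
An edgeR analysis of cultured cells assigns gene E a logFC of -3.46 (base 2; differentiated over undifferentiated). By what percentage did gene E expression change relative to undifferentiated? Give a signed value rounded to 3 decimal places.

-90.913%

Fold change = 2^(-3.46) = 0.0909
Percent change = (FC − 1) × 100% = (0.0909 − 1) × 100 = -90.913%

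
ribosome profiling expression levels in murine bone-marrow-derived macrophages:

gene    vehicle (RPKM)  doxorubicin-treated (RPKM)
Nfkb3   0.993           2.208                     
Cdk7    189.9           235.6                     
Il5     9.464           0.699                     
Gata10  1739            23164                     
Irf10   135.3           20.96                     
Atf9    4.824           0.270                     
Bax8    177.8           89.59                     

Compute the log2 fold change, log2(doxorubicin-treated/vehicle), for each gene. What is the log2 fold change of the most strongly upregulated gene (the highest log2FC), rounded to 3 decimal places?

3.736

log2(2.208/0.993) = 1.153  (Nfkb3)
log2(235.6/189.9) = 0.311  (Cdk7)
log2(0.699/9.464) = -3.759  (Il5)
log2(23164/1739) = 3.736  (Gata10)
log2(20.96/135.3) = -2.690  (Irf10)
log2(0.270/4.824) = -4.159  (Atf9)
log2(89.59/177.8) = -0.989  (Bax8)
Gata10 is most strongly upregulated.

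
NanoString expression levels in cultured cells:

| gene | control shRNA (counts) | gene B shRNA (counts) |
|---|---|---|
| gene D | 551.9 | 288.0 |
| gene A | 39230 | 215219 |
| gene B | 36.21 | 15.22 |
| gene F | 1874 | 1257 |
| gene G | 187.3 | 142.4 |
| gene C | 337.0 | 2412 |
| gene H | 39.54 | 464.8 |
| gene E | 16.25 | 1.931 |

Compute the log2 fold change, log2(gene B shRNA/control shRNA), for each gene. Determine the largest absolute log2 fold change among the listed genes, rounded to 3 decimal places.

3.555

log2(288.0/551.9) = -0.938  (gene D)
log2(215219/39230) = 2.456  (gene A)
log2(15.22/36.21) = -1.250  (gene B)
log2(1257/1874) = -0.576  (gene F)
log2(142.4/187.3) = -0.395  (gene G)
log2(2412/337.0) = 2.839  (gene C)
log2(464.8/39.54) = 3.555  (gene H)
log2(1.931/16.25) = -3.073  (gene E)
The largest magnitude belongs to gene H.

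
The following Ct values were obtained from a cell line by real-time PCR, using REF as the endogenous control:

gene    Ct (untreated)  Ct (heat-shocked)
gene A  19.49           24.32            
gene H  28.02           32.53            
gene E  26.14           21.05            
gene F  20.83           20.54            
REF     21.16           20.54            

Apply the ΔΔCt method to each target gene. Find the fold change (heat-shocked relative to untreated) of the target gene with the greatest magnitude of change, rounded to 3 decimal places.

0.023

gene A: ΔΔCt = (24.32−20.54) − (19.49−21.16) = 3.78 − (-1.67) = 5.45; fold change = 2^-5.45 = 0.023
gene H: ΔΔCt = (32.53−20.54) − (28.02−21.16) = 11.99 − 6.86 = 5.13; fold change = 2^-5.13 = 0.029
gene E: ΔΔCt = (21.05−20.54) − (26.14−21.16) = 0.51 − 4.98 = -4.47; fold change = 2^4.47 = 22.162
gene F: ΔΔCt = (20.54−20.54) − (20.83−21.16) = 0.00 − (-0.33) = 0.33; fold change = 2^-0.33 = 0.796
gene A has the largest |ΔΔCt| = 5.45.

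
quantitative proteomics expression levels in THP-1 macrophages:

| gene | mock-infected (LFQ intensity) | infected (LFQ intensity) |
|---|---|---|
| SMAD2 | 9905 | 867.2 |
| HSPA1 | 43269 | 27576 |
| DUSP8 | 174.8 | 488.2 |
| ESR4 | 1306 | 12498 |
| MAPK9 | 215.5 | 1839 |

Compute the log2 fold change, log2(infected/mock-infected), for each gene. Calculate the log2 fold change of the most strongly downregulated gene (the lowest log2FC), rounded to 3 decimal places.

-3.514

log2(867.2/9905) = -3.514  (SMAD2)
log2(27576/43269) = -0.650  (HSPA1)
log2(488.2/174.8) = 1.482  (DUSP8)
log2(12498/1306) = 3.258  (ESR4)
log2(1839/215.5) = 3.093  (MAPK9)
SMAD2 is most strongly downregulated.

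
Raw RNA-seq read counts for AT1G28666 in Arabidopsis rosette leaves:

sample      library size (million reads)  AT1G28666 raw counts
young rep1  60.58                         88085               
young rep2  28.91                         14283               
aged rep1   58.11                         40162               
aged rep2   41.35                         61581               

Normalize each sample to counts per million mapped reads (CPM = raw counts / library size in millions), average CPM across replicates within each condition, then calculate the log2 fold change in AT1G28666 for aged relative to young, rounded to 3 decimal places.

0.163

CPM(young rep1) = 88085 / 60.58 = 1454.0277
CPM(young rep2) = 14283 / 28.91 = 494.0505
CPM(aged rep1) = 40162 / 58.11 = 691.1375
CPM(aged rep2) = 61581 / 41.35 = 1489.2624
mean CPM(young) = 974.0391; mean CPM(aged) = 1090.1999
Fold change = 1090.1999 / 974.0391 = 1.11926
log2(1.11926) = 0.1625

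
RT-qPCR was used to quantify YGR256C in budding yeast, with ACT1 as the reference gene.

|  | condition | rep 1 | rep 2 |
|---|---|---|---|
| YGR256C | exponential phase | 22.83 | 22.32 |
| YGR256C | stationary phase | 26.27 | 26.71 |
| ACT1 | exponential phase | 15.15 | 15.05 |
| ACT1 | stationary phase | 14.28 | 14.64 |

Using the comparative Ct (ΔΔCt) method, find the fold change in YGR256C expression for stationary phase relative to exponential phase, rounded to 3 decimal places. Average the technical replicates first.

0.043

Mean Ct: YGR256C exponential phase 22.575; YGR256C stationary phase 26.490; ACT1 exponential phase 15.100; ACT1 stationary phase 14.460
ΔCt(exponential phase) = 22.575 − 15.100 = 7.475
ΔCt(stationary phase) = 26.490 − 14.460 = 12.030
ΔΔCt = 12.030 − 7.475 = 4.555
Fold change = 2^(−4.555) = 0.0425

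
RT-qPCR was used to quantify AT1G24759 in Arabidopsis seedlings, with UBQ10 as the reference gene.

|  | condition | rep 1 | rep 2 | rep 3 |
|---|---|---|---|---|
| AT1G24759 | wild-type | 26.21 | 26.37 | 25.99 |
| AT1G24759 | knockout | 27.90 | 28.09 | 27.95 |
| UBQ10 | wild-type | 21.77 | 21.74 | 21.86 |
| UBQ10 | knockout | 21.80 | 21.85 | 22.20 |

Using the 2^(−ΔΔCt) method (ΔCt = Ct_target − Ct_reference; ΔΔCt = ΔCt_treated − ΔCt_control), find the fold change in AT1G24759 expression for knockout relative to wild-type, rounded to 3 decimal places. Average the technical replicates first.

0.323

Mean Ct: AT1G24759 wild-type 26.190; AT1G24759 knockout 27.980; UBQ10 wild-type 21.790; UBQ10 knockout 21.950
ΔCt(wild-type) = 26.190 − 21.790 = 4.400
ΔCt(knockout) = 27.980 − 21.950 = 6.030
ΔΔCt = 6.030 − 4.400 = 1.630
Fold change = 2^(−1.630) = 0.3231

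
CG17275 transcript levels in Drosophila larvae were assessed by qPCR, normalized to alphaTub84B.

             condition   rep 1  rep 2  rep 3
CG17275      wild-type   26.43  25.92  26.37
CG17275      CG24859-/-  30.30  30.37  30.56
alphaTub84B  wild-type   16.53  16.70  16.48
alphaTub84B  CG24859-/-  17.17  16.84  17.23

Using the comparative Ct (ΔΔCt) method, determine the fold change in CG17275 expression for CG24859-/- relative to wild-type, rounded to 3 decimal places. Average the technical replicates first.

Mean Ct: CG17275 wild-type 26.240; CG17275 CG24859-/- 30.410; alphaTub84B wild-type 16.570; alphaTub84B CG24859-/- 17.080
ΔCt(wild-type) = 26.240 − 16.570 = 9.670
ΔCt(CG24859-/-) = 30.410 − 17.080 = 13.330
ΔΔCt = 13.330 − 9.670 = 3.660
Fold change = 2^(−3.660) = 0.0791

0.079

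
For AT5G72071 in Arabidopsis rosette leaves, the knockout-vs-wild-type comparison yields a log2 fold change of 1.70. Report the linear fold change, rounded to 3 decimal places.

3.249

Fold change = 2^(1.70) = 3.2490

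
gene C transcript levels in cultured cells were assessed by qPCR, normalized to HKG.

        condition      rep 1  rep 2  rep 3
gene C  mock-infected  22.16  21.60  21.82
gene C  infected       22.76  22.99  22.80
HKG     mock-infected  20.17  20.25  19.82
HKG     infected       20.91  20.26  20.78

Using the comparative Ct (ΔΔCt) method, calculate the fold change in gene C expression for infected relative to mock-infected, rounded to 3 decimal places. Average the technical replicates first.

Mean Ct: gene C mock-infected 21.860; gene C infected 22.850; HKG mock-infected 20.080; HKG infected 20.650
ΔCt(mock-infected) = 21.860 − 20.080 = 1.780
ΔCt(infected) = 22.850 − 20.650 = 2.200
ΔΔCt = 2.200 − 1.780 = 0.420
Fold change = 2^(−0.420) = 0.7474

0.747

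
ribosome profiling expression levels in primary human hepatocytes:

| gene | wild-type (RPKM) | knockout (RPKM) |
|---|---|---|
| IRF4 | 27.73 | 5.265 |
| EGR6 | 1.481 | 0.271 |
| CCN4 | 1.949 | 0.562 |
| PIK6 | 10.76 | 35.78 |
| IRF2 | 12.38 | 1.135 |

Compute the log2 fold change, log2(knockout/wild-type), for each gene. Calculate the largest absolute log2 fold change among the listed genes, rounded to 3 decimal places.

log2(5.265/27.73) = -2.397  (IRF4)
log2(0.271/1.481) = -2.450  (EGR6)
log2(0.562/1.949) = -1.794  (CCN4)
log2(35.78/10.76) = 1.733  (PIK6)
log2(1.135/12.38) = -3.447  (IRF2)
The largest magnitude belongs to IRF2.

3.447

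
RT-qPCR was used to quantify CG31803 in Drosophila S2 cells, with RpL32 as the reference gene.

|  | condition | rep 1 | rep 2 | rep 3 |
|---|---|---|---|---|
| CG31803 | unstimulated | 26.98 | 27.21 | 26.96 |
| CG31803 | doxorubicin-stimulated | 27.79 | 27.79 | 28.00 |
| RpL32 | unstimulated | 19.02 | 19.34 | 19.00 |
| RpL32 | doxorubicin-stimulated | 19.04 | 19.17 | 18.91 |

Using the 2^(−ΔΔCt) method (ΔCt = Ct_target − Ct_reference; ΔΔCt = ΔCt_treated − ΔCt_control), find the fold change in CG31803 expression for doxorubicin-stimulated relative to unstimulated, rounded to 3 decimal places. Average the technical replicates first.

Mean Ct: CG31803 unstimulated 27.050; CG31803 doxorubicin-stimulated 27.860; RpL32 unstimulated 19.120; RpL32 doxorubicin-stimulated 19.040
ΔCt(unstimulated) = 27.050 − 19.120 = 7.930
ΔCt(doxorubicin-stimulated) = 27.860 − 19.040 = 8.820
ΔΔCt = 8.820 − 7.930 = 0.890
Fold change = 2^(−0.890) = 0.5396

0.540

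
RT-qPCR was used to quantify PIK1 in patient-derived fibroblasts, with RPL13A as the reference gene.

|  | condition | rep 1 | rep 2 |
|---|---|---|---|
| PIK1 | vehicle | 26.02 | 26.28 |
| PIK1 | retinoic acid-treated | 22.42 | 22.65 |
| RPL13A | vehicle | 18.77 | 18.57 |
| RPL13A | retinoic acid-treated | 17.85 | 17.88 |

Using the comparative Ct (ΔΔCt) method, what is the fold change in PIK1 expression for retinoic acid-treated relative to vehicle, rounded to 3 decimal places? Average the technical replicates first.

7.013

Mean Ct: PIK1 vehicle 26.150; PIK1 retinoic acid-treated 22.535; RPL13A vehicle 18.670; RPL13A retinoic acid-treated 17.865
ΔCt(vehicle) = 26.150 − 18.670 = 7.480
ΔCt(retinoic acid-treated) = 22.535 − 17.865 = 4.670
ΔΔCt = 4.670 − 7.480 = -2.810
Fold change = 2^(−(-2.810)) = 2^2.810 = 7.0128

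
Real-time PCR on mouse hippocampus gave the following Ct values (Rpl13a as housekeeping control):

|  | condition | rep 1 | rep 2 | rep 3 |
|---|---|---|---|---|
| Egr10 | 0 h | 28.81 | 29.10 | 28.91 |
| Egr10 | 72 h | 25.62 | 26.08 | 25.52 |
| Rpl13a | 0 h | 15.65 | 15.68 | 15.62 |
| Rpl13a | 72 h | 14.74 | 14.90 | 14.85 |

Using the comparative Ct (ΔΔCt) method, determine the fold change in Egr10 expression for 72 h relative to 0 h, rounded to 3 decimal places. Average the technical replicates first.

5.205

Mean Ct: Egr10 0 h 28.940; Egr10 72 h 25.740; Rpl13a 0 h 15.650; Rpl13a 72 h 14.830
ΔCt(0 h) = 28.940 − 15.650 = 13.290
ΔCt(72 h) = 25.740 − 14.830 = 10.910
ΔΔCt = 10.910 − 13.290 = -2.380
Fold change = 2^(−(-2.380)) = 2^2.380 = 5.2054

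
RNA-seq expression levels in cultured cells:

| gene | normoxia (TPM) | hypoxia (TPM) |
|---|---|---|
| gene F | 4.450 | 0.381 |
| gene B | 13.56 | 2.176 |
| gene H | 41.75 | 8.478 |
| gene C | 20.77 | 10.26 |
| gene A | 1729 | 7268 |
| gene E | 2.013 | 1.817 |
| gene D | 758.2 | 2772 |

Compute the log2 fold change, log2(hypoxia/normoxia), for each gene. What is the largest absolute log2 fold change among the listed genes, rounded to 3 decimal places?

3.546

log2(0.381/4.450) = -3.546  (gene F)
log2(2.176/13.56) = -2.640  (gene B)
log2(8.478/41.75) = -2.300  (gene H)
log2(10.26/20.77) = -1.017  (gene C)
log2(7268/1729) = 2.072  (gene A)
log2(1.817/2.013) = -0.148  (gene E)
log2(2772/758.2) = 1.870  (gene D)
The largest magnitude belongs to gene F.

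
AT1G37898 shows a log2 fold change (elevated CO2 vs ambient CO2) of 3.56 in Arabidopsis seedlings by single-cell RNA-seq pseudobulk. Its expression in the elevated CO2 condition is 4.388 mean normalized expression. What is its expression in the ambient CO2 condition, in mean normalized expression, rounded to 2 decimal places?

0.37

Fold change = 2^(3.56) = 11.7942
ambient CO2 expression = 4.388 / 11.7942 = 0.37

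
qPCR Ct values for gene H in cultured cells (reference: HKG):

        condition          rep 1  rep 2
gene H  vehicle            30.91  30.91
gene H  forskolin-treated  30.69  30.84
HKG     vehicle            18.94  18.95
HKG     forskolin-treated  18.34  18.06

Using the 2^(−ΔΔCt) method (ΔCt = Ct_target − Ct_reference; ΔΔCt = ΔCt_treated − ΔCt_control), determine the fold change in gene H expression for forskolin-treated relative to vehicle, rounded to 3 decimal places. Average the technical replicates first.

0.660

Mean Ct: gene H vehicle 30.910; gene H forskolin-treated 30.765; HKG vehicle 18.945; HKG forskolin-treated 18.200
ΔCt(vehicle) = 30.910 − 18.945 = 11.965
ΔCt(forskolin-treated) = 30.765 − 18.200 = 12.565
ΔΔCt = 12.565 − 11.965 = 0.600
Fold change = 2^(−0.600) = 0.6598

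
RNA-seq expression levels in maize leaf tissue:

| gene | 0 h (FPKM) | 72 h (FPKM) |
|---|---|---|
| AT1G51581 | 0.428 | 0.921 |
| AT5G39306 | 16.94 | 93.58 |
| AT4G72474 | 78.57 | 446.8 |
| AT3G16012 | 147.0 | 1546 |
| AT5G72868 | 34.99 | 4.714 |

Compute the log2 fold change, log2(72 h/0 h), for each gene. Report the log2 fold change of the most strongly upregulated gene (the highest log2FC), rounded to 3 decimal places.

log2(0.921/0.428) = 1.106  (AT1G51581)
log2(93.58/16.94) = 2.466  (AT5G39306)
log2(446.8/78.57) = 2.508  (AT4G72474)
log2(1546/147.0) = 3.395  (AT3G16012)
log2(4.714/34.99) = -2.892  (AT5G72868)
AT3G16012 is most strongly upregulated.

3.395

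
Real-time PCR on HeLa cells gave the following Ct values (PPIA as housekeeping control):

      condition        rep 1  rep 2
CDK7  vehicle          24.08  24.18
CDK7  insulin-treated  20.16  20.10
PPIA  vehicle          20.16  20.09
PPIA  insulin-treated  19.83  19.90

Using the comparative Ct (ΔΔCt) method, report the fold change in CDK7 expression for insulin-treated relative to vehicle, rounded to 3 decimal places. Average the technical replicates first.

Mean Ct: CDK7 vehicle 24.130; CDK7 insulin-treated 20.130; PPIA vehicle 20.125; PPIA insulin-treated 19.865
ΔCt(vehicle) = 24.130 − 20.125 = 4.005
ΔCt(insulin-treated) = 20.130 − 19.865 = 0.265
ΔΔCt = 0.265 − 4.005 = -3.740
Fold change = 2^(−(-3.740)) = 2^3.740 = 13.3614

13.361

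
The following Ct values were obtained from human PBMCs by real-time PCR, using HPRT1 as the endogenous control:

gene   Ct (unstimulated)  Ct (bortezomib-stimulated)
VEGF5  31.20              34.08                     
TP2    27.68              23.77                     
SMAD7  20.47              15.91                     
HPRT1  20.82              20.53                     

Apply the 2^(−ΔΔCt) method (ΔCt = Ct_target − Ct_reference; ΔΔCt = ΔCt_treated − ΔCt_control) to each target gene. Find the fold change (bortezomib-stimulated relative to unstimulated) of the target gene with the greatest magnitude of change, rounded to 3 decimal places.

19.293

VEGF5: ΔΔCt = (34.08−20.53) − (31.20−20.82) = 13.55 − 10.38 = 3.17; fold change = 2^-3.17 = 0.111
TP2: ΔΔCt = (23.77−20.53) − (27.68−20.82) = 3.24 − 6.86 = -3.62; fold change = 2^3.62 = 12.295
SMAD7: ΔΔCt = (15.91−20.53) − (20.47−20.82) = -4.62 − (-0.35) = -4.27; fold change = 2^4.27 = 19.293
SMAD7 has the largest |ΔΔCt| = 4.27.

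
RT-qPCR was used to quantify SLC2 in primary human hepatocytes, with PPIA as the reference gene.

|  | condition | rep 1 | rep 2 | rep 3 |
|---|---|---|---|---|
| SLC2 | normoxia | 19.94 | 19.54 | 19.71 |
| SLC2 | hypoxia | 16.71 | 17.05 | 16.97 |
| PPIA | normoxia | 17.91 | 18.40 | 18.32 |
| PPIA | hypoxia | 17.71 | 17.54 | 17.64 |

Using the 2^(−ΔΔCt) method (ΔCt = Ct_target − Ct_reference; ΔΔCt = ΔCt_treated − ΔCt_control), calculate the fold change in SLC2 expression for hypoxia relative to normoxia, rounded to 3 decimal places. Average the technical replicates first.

4.724

Mean Ct: SLC2 normoxia 19.730; SLC2 hypoxia 16.910; PPIA normoxia 18.210; PPIA hypoxia 17.630
ΔCt(normoxia) = 19.730 − 18.210 = 1.520
ΔCt(hypoxia) = 16.910 − 17.630 = -0.720
ΔΔCt = -0.720 − 1.520 = -2.240
Fold change = 2^(−(-2.240)) = 2^2.240 = 4.7240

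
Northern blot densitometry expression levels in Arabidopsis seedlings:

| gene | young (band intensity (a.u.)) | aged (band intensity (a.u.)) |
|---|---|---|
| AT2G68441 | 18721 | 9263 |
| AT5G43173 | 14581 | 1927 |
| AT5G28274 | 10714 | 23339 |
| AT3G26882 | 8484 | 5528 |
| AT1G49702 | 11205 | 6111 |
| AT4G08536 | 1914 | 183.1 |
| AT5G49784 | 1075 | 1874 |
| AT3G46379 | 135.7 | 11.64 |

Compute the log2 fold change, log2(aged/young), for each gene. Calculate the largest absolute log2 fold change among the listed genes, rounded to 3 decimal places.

log2(9263/18721) = -1.015  (AT2G68441)
log2(1927/14581) = -2.920  (AT5G43173)
log2(23339/10714) = 1.123  (AT5G28274)
log2(5528/8484) = -0.618  (AT3G26882)
log2(6111/11205) = -0.875  (AT1G49702)
log2(183.1/1914) = -3.386  (AT4G08536)
log2(1874/1075) = 0.802  (AT5G49784)
log2(11.64/135.7) = -3.543  (AT3G46379)
The largest magnitude belongs to AT3G46379.

3.543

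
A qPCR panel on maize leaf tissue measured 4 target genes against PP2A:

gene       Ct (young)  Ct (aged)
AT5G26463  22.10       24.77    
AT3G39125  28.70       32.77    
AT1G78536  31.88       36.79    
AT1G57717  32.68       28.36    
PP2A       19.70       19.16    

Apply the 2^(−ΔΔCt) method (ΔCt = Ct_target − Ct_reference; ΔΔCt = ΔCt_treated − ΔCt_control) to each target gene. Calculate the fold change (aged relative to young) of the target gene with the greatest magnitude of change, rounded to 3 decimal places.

AT5G26463: ΔΔCt = (24.77−19.16) − (22.10−19.70) = 5.61 − 2.40 = 3.21; fold change = 2^-3.21 = 0.108
AT3G39125: ΔΔCt = (32.77−19.16) − (28.70−19.70) = 13.61 − 9.00 = 4.61; fold change = 2^-4.61 = 0.041
AT1G78536: ΔΔCt = (36.79−19.16) − (31.88−19.70) = 17.63 − 12.18 = 5.45; fold change = 2^-5.45 = 0.023
AT1G57717: ΔΔCt = (28.36−19.16) − (32.68−19.70) = 9.20 − 12.98 = -3.78; fold change = 2^3.78 = 13.737
AT1G78536 has the largest |ΔΔCt| = 5.45.

0.023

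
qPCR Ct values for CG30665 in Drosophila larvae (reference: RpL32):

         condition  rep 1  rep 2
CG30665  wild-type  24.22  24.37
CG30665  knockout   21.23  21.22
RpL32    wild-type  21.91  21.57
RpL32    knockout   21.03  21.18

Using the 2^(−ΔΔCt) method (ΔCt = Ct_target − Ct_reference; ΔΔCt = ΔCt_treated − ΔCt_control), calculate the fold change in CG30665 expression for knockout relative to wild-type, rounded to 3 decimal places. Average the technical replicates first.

5.408

Mean Ct: CG30665 wild-type 24.295; CG30665 knockout 21.225; RpL32 wild-type 21.740; RpL32 knockout 21.105
ΔCt(wild-type) = 24.295 − 21.740 = 2.555
ΔCt(knockout) = 21.225 − 21.105 = 0.120
ΔΔCt = 0.120 − 2.555 = -2.435
Fold change = 2^(−(-2.435)) = 2^2.435 = 5.4076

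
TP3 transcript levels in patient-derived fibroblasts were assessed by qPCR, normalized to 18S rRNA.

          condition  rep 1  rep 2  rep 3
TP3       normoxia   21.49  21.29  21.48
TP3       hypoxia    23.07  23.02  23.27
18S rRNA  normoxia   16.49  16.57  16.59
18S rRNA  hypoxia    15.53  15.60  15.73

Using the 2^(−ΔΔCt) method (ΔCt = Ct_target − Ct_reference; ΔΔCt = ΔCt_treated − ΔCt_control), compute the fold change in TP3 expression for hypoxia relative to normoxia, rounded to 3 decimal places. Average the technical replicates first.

Mean Ct: TP3 normoxia 21.420; TP3 hypoxia 23.120; 18S rRNA normoxia 16.550; 18S rRNA hypoxia 15.620
ΔCt(normoxia) = 21.420 − 16.550 = 4.870
ΔCt(hypoxia) = 23.120 − 15.620 = 7.500
ΔΔCt = 7.500 − 4.870 = 2.630
Fold change = 2^(−2.630) = 0.1615

0.162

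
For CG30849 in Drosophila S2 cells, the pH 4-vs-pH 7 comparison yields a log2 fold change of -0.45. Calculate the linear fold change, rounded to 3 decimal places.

Fold change = 2^(-0.45) = 0.7320
That is, CG30849 drops to 73.2% of the pH 7 level.

0.732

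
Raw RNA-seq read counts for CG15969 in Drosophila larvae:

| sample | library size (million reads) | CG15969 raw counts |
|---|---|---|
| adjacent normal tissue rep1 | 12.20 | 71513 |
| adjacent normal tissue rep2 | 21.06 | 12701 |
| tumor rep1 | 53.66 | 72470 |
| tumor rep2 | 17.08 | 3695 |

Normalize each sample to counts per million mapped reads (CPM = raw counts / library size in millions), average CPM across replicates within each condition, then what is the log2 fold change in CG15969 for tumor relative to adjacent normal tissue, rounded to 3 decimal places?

CPM(adjacent normal tissue rep1) = 71513 / 12.20 = 5861.7213
CPM(adjacent normal tissue rep2) = 12701 / 21.06 = 603.0864
CPM(tumor rep1) = 72470 / 53.66 = 1350.5404
CPM(tumor rep2) = 3695 / 17.08 = 216.3349
mean CPM(adjacent normal tissue) = 3232.4039; mean CPM(tumor) = 783.4377
Fold change = 783.4377 / 3232.4039 = 0.24237
log2(0.24237) = -2.0447

-2.045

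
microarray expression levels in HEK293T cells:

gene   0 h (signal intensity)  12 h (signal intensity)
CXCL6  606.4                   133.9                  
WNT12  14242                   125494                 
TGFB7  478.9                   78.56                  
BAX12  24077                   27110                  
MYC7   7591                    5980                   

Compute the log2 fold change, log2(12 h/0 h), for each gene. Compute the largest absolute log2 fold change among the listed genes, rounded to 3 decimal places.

log2(133.9/606.4) = -2.179  (CXCL6)
log2(125494/14242) = 3.139  (WNT12)
log2(78.56/478.9) = -2.608  (TGFB7)
log2(27110/24077) = 0.171  (BAX12)
log2(5980/7591) = -0.344  (MYC7)
The largest magnitude belongs to WNT12.

3.139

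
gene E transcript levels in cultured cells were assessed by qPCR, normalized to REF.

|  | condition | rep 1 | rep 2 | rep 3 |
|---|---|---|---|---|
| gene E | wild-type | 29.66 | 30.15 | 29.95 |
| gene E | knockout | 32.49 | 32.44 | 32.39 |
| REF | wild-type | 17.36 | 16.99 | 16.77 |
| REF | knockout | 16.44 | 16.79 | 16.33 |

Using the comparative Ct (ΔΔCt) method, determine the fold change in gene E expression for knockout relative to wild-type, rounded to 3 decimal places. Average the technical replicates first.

0.122

Mean Ct: gene E wild-type 29.920; gene E knockout 32.440; REF wild-type 17.040; REF knockout 16.520
ΔCt(wild-type) = 29.920 − 17.040 = 12.880
ΔCt(knockout) = 32.440 − 16.520 = 15.920
ΔΔCt = 15.920 − 12.880 = 3.040
Fold change = 2^(−3.040) = 0.1216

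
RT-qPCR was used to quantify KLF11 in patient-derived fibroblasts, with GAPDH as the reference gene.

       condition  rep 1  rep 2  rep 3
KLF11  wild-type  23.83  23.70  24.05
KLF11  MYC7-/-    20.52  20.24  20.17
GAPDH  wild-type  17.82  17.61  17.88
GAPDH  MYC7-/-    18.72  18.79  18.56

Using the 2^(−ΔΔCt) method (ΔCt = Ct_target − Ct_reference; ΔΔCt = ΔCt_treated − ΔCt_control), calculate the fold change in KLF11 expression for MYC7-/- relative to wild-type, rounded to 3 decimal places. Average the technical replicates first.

Mean Ct: KLF11 wild-type 23.860; KLF11 MYC7-/- 20.310; GAPDH wild-type 17.770; GAPDH MYC7-/- 18.690
ΔCt(wild-type) = 23.860 − 17.770 = 6.090
ΔCt(MYC7-/-) = 20.310 − 18.690 = 1.620
ΔΔCt = 1.620 − 6.090 = -4.470
Fold change = 2^(−(-4.470)) = 2^4.470 = 22.1618

22.162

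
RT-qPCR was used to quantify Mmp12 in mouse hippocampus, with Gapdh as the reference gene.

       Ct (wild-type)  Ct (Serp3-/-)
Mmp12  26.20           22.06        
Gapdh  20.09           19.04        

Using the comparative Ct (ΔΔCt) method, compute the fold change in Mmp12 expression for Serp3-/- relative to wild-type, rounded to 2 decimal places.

8.51

ΔCt(wild-type) = 26.200 − 20.090 = 6.110
ΔCt(Serp3-/-) = 22.060 − 19.040 = 3.020
ΔΔCt = 3.020 − 6.110 = -3.090
Fold change = 2^(−(-3.090)) = 2^3.090 = 8.515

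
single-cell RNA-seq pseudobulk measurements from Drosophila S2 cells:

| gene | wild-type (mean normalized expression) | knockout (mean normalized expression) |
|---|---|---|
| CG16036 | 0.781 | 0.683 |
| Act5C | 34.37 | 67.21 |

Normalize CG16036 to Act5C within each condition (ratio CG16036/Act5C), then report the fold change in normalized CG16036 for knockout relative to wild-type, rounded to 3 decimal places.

CG16036/Act5C (wild-type) = 0.781 / 34.37 = 0.022723
CG16036/Act5C (knockout) = 0.683 / 67.21 = 0.010162
Fold change = 0.010162 / 0.022723 = 0.4472

0.447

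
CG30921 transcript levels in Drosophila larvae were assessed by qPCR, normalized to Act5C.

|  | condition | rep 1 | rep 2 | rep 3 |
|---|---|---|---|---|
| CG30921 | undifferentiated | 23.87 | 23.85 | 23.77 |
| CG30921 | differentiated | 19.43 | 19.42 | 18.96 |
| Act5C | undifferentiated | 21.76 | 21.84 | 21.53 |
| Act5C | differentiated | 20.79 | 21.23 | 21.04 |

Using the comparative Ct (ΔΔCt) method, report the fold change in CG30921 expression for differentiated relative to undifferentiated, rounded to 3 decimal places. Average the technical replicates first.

14.621

Mean Ct: CG30921 undifferentiated 23.830; CG30921 differentiated 19.270; Act5C undifferentiated 21.710; Act5C differentiated 21.020
ΔCt(undifferentiated) = 23.830 − 21.710 = 2.120
ΔCt(differentiated) = 19.270 − 21.020 = -1.750
ΔΔCt = -1.750 − 2.120 = -3.870
Fold change = 2^(−(-3.870)) = 2^3.870 = 14.6213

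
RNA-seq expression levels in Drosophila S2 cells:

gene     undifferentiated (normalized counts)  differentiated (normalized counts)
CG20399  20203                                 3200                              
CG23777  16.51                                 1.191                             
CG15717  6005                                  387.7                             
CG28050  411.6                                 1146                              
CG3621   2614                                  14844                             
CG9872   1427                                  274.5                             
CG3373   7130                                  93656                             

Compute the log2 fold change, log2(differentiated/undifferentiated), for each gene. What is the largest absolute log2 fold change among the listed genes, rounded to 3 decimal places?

log2(3200/20203) = -2.658  (CG20399)
log2(1.191/16.51) = -3.793  (CG23777)
log2(387.7/6005) = -3.953  (CG15717)
log2(1146/411.6) = 1.477  (CG28050)
log2(14844/2614) = 2.506  (CG3621)
log2(274.5/1427) = -2.378  (CG9872)
log2(93656/7130) = 3.715  (CG3373)
The largest magnitude belongs to CG15717.

3.953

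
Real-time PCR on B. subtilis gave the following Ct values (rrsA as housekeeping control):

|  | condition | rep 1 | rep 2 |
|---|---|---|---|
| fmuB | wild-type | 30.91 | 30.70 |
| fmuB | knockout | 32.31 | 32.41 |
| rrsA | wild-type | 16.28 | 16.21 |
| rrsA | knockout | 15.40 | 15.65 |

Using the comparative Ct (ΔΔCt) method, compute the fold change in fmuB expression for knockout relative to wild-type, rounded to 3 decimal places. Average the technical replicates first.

Mean Ct: fmuB wild-type 30.805; fmuB knockout 32.360; rrsA wild-type 16.245; rrsA knockout 15.525
ΔCt(wild-type) = 30.805 − 16.245 = 14.560
ΔCt(knockout) = 32.360 − 15.525 = 16.835
ΔΔCt = 16.835 − 14.560 = 2.275
Fold change = 2^(−2.275) = 0.2066

0.207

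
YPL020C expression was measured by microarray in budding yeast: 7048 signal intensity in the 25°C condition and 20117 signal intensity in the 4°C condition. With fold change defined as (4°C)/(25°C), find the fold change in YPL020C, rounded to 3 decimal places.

2.854

Fold change = 20117 / 7048 = 2.8543
YPL020C is upregulated.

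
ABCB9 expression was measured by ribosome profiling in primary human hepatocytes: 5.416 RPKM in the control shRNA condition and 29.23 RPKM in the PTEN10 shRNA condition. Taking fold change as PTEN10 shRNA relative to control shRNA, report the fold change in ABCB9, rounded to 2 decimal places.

Fold change = 29.23 / 5.416 = 5.397
ABCB9 is upregulated.

5.40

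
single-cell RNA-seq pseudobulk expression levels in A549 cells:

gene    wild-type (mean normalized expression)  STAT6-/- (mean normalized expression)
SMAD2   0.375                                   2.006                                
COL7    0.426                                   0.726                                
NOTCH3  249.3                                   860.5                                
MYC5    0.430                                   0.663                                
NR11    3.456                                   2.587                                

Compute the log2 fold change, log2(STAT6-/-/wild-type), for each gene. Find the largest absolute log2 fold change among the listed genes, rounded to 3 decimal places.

log2(2.006/0.375) = 2.419  (SMAD2)
log2(0.726/0.426) = 0.769  (COL7)
log2(860.5/249.3) = 1.787  (NOTCH3)
log2(0.663/0.430) = 0.625  (MYC5)
log2(2.587/3.456) = -0.418  (NR11)
The largest magnitude belongs to SMAD2.

2.419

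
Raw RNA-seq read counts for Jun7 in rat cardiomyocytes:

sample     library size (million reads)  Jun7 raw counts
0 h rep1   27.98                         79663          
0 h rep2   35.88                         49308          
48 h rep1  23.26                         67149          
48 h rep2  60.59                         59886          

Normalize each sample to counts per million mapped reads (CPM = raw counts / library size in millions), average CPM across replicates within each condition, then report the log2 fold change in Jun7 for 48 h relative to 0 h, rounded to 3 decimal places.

-0.123

CPM(0 h rep1) = 79663 / 27.98 = 2847.1408
CPM(0 h rep2) = 49308 / 35.88 = 1374.2475
CPM(48 h rep1) = 67149 / 23.26 = 2886.8874
CPM(48 h rep2) = 59886 / 60.59 = 988.3809
mean CPM(0 h) = 2110.6942; mean CPM(48 h) = 1937.6341
Fold change = 1937.6341 / 2110.6942 = 0.91801
log2(0.91801) = -0.1234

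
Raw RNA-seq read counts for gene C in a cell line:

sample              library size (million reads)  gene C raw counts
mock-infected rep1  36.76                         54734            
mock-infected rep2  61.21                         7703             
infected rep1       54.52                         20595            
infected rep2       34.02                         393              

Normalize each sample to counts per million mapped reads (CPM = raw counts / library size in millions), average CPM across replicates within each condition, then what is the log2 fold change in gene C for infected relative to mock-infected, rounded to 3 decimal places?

CPM(mock-infected rep1) = 54734 / 36.76 = 1488.9554
CPM(mock-infected rep2) = 7703 / 61.21 = 125.8455
CPM(infected rep1) = 20595 / 54.52 = 377.7513
CPM(infected rep2) = 393 / 34.02 = 11.5520
mean CPM(mock-infected) = 807.4004; mean CPM(infected) = 194.6517
Fold change = 194.6517 / 807.4004 = 0.24108
log2(0.24108) = -2.0524

-2.052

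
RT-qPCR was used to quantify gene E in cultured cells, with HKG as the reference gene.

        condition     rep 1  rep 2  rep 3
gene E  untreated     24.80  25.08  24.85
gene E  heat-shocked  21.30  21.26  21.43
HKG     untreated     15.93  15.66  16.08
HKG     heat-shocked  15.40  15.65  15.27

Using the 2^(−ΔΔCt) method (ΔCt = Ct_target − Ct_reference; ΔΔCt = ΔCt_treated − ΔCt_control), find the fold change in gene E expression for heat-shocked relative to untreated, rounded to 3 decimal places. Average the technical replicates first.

Mean Ct: gene E untreated 24.910; gene E heat-shocked 21.330; HKG untreated 15.890; HKG heat-shocked 15.440
ΔCt(untreated) = 24.910 − 15.890 = 9.020
ΔCt(heat-shocked) = 21.330 − 15.440 = 5.890
ΔΔCt = 5.890 − 9.020 = -3.130
Fold change = 2^(−(-3.130)) = 2^3.130 = 8.7543

8.754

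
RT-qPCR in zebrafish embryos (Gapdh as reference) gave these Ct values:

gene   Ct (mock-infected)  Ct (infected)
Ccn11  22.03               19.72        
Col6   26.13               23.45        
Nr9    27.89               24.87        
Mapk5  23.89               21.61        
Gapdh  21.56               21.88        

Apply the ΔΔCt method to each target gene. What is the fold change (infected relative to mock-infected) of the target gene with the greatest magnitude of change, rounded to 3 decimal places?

10.126

Ccn11: ΔΔCt = (19.72−21.88) − (22.03−21.56) = -2.16 − 0.47 = -2.63; fold change = 2^2.63 = 6.190
Col6: ΔΔCt = (23.45−21.88) − (26.13−21.56) = 1.57 − 4.57 = -3.00; fold change = 2^3.00 = 8.000
Nr9: ΔΔCt = (24.87−21.88) − (27.89−21.56) = 2.99 − 6.33 = -3.34; fold change = 2^3.34 = 10.126
Mapk5: ΔΔCt = (21.61−21.88) − (23.89−21.56) = -0.27 − 2.33 = -2.60; fold change = 2^2.60 = 6.063
Nr9 has the largest |ΔΔCt| = 3.34.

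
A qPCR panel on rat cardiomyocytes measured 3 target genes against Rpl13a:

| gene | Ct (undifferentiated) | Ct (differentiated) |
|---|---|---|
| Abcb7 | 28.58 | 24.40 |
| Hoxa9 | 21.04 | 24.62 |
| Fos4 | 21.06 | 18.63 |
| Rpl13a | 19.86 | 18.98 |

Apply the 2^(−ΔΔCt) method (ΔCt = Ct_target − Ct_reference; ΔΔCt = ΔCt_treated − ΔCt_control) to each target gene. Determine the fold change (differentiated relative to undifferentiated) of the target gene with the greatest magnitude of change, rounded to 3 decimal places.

0.045

Abcb7: ΔΔCt = (24.40−18.98) − (28.58−19.86) = 5.42 − 8.72 = -3.30; fold change = 2^3.30 = 9.849
Hoxa9: ΔΔCt = (24.62−18.98) − (21.04−19.86) = 5.64 − 1.18 = 4.46; fold change = 2^-4.46 = 0.045
Fos4: ΔΔCt = (18.63−18.98) − (21.06−19.86) = -0.35 − 1.20 = -1.55; fold change = 2^1.55 = 2.928
Hoxa9 has the largest |ΔΔCt| = 4.46.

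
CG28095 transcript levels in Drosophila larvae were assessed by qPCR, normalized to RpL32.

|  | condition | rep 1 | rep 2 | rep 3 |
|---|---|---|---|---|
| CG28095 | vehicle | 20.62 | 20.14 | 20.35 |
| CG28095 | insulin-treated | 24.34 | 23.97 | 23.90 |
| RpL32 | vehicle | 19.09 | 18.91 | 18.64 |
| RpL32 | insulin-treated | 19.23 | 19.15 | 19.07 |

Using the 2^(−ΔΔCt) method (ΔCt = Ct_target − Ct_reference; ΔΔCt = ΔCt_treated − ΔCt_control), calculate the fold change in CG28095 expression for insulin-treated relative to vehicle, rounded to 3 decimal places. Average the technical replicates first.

Mean Ct: CG28095 vehicle 20.370; CG28095 insulin-treated 24.070; RpL32 vehicle 18.880; RpL32 insulin-treated 19.150
ΔCt(vehicle) = 20.370 − 18.880 = 1.490
ΔCt(insulin-treated) = 24.070 − 19.150 = 4.920
ΔΔCt = 4.920 − 1.490 = 3.430
Fold change = 2^(−3.430) = 0.0928

0.093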